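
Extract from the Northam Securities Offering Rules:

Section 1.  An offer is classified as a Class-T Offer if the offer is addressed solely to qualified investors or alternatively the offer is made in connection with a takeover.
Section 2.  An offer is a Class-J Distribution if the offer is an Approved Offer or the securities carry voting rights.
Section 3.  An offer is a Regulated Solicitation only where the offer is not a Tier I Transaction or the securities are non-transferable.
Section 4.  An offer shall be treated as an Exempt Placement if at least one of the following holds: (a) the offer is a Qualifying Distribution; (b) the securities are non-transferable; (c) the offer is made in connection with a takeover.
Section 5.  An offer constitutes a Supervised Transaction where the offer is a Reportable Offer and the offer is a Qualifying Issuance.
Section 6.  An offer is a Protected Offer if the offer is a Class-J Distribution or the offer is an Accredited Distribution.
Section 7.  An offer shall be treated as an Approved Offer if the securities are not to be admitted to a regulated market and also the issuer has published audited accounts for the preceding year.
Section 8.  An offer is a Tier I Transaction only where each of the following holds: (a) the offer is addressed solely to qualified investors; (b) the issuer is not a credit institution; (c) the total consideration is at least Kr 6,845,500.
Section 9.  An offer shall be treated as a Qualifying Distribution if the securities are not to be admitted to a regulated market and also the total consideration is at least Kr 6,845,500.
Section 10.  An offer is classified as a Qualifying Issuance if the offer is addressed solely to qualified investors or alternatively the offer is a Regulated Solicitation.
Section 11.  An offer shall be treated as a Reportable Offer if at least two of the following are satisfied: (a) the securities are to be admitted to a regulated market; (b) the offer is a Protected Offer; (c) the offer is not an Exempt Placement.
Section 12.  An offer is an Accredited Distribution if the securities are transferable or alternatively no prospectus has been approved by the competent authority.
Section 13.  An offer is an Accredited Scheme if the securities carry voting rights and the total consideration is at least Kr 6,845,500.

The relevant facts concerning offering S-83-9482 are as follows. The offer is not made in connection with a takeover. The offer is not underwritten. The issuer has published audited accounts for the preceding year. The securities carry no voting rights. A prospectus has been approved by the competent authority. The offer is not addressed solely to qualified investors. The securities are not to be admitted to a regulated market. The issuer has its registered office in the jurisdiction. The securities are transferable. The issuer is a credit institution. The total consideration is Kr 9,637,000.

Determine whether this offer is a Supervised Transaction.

section 7 — Approved Offer: [the securities are not to be admitted to a regulated market? yes] AND [the issuer has published audited accounts for the preceding year? yes] → satisfied.
section 2 — Class-J Distribution: [Approved Offer (section 7)? yes] OR [the securities carry voting rights? no] → satisfied.
section 12 — Accredited Distribution: [the securities are transferable? yes] OR [no prospectus has been approved by the competent authority? no] → satisfied.
section 6 — Protected Offer: [Class-J Distribution (section 2)? yes] OR [Accredited Distribution (section 12)? yes] → satisfied.
section 9 — Qualifying Distribution: [the securities are not to be admitted to a regulated market? yes] AND [total consideration: Kr 9,637,000 ≥ Kr 6,845,500? yes] → satisfied.
section 4 — Exempt Placement: [Qualifying Distribution (section 9)? yes] OR [the securities are non-transferable? no] OR [the offer is made in connection with a takeover? no] → satisfied.
section 11 — Reportable Offer: the securities are to be admitted to a regulated market? no; Protected Offer (section 6)? yes; not an Exempt Placement (section 4)? no — 1 of 3 hold (need ≥2) → not satisfied.
section 8 — Tier I Transaction: [the offer is addressed solely to qualified investors? no] AND [the issuer is not a credit institution? no] AND [total consideration: Kr 9,637,000 ≥ Kr 6,845,500? yes] → not satisfied.
section 3 — Regulated Solicitation: [not a Tier I Transaction (section 8)? yes] OR [the securities are non-transferable? no] → satisfied.
section 10 — Qualifying Issuance: [the offer is addressed solely to qualified investors? no] OR [Regulated Solicitation (section 3)? yes] → satisfied.
section 5 — Supervised Transaction: [Reportable Offer (section 11)? no] AND [Qualifying Issuance (section 10)? yes] → not satisfied.

No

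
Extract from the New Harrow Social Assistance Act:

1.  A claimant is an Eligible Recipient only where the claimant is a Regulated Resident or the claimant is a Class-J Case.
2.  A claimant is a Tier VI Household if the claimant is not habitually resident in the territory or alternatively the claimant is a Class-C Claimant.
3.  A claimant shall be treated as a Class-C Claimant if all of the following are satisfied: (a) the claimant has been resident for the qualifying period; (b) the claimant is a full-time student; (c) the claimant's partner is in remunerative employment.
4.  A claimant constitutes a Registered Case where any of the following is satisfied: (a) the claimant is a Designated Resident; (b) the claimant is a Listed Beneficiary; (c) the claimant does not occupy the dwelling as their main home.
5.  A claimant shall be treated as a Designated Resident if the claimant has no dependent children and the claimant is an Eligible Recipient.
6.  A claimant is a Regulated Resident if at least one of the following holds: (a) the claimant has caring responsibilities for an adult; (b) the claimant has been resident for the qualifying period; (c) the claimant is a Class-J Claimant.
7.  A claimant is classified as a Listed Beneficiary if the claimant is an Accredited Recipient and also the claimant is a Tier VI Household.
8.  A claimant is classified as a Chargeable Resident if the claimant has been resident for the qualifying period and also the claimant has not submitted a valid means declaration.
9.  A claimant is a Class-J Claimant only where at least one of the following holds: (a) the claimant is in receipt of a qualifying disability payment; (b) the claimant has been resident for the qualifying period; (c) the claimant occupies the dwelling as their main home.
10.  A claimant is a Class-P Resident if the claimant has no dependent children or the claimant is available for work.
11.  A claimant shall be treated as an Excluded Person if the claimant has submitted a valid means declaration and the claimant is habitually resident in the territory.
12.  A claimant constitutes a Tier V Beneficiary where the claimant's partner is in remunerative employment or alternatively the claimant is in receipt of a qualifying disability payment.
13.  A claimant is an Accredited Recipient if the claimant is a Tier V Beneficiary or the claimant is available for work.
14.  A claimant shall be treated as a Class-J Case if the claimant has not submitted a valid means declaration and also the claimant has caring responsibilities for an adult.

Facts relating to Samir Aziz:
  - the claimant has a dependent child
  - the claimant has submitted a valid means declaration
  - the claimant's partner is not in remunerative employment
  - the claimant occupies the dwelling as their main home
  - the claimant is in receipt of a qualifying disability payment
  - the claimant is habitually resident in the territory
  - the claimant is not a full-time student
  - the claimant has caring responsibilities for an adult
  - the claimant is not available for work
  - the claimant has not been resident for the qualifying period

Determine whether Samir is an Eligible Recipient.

Yes

Under paragraph 9: the claimant is in receipt of a qualifying disability payment? yes; or the claimant has been resident for the qualifying period? no; or the claimant occupies the dwelling as their main home? yes. So the claimant is a Class-J Claimant.
Under paragraph 6: the claimant has caring responsibilities for an adult? yes; or the claimant has been resident for the qualifying period? no; or Class-J Claimant (paragraph 9)? yes. So the claimant is a Regulated Resident.
Under paragraph 14: the claimant has not submitted a valid means declaration? no; and the claimant has caring responsibilities for an adult? yes. So the claimant is not a Class-J Case.
Under paragraph 1: Regulated Resident (paragraph 6)? yes; or Class-J Case (paragraph 14)? no. So the claimant is an Eligible Recipient.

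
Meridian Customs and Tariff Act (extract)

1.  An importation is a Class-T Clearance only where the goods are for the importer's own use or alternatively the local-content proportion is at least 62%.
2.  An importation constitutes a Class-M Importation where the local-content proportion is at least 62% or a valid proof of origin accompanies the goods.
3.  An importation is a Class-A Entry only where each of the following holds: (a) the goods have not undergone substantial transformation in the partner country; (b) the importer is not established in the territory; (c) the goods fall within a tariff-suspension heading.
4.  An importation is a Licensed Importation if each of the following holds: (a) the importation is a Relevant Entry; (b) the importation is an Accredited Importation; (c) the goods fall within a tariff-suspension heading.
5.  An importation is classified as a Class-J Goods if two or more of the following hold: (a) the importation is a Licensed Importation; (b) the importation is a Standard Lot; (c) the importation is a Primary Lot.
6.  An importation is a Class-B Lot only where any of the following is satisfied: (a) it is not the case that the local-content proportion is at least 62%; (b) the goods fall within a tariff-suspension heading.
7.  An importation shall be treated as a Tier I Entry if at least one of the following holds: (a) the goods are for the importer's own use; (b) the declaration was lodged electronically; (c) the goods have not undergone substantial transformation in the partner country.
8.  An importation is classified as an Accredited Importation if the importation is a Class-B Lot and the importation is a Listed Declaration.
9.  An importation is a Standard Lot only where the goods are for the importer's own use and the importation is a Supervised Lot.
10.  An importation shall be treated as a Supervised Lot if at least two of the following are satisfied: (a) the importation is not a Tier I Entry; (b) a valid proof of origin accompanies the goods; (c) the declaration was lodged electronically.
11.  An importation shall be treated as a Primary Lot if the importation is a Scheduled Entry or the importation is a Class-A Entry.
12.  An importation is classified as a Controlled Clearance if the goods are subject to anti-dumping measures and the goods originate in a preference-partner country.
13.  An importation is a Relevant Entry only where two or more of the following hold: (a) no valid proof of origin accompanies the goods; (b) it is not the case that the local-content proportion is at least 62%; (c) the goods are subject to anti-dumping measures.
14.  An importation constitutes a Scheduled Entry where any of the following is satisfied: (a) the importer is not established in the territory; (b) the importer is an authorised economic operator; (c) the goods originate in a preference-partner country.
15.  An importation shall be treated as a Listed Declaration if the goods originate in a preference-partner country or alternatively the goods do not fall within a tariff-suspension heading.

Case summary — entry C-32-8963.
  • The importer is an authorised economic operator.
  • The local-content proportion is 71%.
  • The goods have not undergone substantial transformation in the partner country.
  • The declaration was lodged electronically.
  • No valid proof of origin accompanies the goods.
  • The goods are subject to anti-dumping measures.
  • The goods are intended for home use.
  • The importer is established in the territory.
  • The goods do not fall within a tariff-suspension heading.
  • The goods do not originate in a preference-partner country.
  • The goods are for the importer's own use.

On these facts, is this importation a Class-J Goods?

No

paragraph 13 — Relevant Entry: no valid proof of origin accompanies the goods? yes; local-content proportion: 71% ≥ 62%? yes, so negated condition no; the goods are subject to anti-dumping measures? yes — 2 of 3 hold (need ≥2) → satisfied.
paragraph 6 — Class-B Lot: [local-content proportion: 71% ≥ 62%? yes, so negated condition no] OR [the goods fall within a tariff-suspension heading? no] → not satisfied.
paragraph 15 — Listed Declaration: [the goods originate in a preference-partner country? no] OR [the goods do not fall within a tariff-suspension heading? yes] → satisfied.
paragraph 8 — Accredited Importation: [Class-B Lot (paragraph 6)? no] AND [Listed Declaration (paragraph 15)? yes] → not satisfied.
paragraph 4 — Licensed Importation: [Relevant Entry (paragraph 13)? yes] AND [Accredited Importation (paragraph 8)? no] AND [the goods fall within a tariff-suspension heading? no] → not satisfied.
paragraph 7 — Tier I Entry: [the goods are for the importer's own use? yes] OR [the declaration was lodged electronically? yes] OR [the goods have not undergone substantial transformation in the partner country? yes] → satisfied.
paragraph 10 — Supervised Lot: not a Tier I Entry (paragraph 7)? no; a valid proof of origin accompanies the goods? no; the declaration was lodged electronically? yes — 1 of 3 hold (need ≥2) → not satisfied.
paragraph 9 — Standard Lot: [the goods are for the importer's own use? yes] AND [Supervised Lot (paragraph 10)? no] → not satisfied.
paragraph 14 — Scheduled Entry: [the importer is not established in the territory? no] OR [the importer is an authorised economic operator? yes] OR [the goods originate in a preference-partner country? no] → satisfied.
paragraph 3 — Class-A Entry: [the goods have not undergone substantial transformation in the partner country? yes] AND [the importer is not established in the territory? no] AND [the goods fall within a tariff-suspension heading? no] → not satisfied.
paragraph 11 — Primary Lot: [Scheduled Entry (paragraph 14)? yes] OR [Class-A Entry (paragraph 3)? no] → satisfied.
paragraph 5 — Class-J Goods: Licensed Importation (paragraph 4)? no; Standard Lot (paragraph 9)? no; Primary Lot (paragraph 11)? yes — 1 of 3 hold (need ≥2) → not satisfied.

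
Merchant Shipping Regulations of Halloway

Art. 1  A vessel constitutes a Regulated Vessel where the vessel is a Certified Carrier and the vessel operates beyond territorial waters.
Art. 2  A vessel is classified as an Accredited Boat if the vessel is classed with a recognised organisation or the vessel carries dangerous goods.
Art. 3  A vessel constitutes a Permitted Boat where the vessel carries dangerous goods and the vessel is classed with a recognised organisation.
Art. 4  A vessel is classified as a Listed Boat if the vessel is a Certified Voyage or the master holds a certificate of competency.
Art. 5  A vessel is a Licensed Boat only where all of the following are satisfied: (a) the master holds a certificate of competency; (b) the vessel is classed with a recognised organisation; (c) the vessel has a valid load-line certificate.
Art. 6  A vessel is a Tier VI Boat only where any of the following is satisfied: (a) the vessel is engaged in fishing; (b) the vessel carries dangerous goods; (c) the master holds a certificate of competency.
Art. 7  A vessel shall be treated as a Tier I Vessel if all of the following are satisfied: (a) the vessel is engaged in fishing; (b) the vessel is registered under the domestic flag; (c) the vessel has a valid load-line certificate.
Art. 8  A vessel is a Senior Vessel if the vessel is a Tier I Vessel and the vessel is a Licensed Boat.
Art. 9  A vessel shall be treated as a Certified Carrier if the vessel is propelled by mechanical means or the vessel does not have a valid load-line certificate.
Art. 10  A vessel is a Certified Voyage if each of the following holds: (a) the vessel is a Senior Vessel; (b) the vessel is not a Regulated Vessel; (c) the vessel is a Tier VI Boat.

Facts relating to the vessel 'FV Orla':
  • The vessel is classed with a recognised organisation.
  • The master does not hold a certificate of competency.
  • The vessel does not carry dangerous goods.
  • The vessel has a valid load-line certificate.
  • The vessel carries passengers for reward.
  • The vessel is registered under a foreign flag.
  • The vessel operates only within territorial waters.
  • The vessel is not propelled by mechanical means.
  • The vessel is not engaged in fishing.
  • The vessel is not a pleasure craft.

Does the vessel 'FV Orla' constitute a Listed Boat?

No

article 7 — Tier I Vessel: [the vessel is engaged in fishing? no] AND [the vessel is registered under the domestic flag? no] AND [the vessel has a valid load-line certificate? yes] → not satisfied.
article 5 — Licensed Boat: [the master holds a certificate of competency? no] AND [the vessel is classed with a recognised organisation? yes] AND [the vessel has a valid load-line certificate? yes] → not satisfied.
article 8 — Senior Vessel: [Tier I Vessel (article 7)? no] AND [Licensed Boat (article 5)? no] → not satisfied.
article 9 — Certified Carrier: [the vessel is propelled by mechanical means? no] OR [the vessel does not have a valid load-line certificate? no] → not satisfied.
article 1 — Regulated Vessel: [Certified Carrier (article 9)? no] AND [the vessel operates beyond territorial waters? no] → not satisfied.
article 6 — Tier VI Boat: [the vessel is engaged in fishing? no] OR [the vessel carries dangerous goods? no] OR [the master holds a certificate of competency? no] → not satisfied.
article 10 — Certified Voyage: [Senior Vessel (article 8)? no] AND [not a Regulated Vessel (article 1)? yes] AND [Tier VI Boat (article 6)? no] → not satisfied.
article 4 — Listed Boat: [Certified Voyage (article 10)? no] OR [the master holds a certificate of competency? no] → not satisfied.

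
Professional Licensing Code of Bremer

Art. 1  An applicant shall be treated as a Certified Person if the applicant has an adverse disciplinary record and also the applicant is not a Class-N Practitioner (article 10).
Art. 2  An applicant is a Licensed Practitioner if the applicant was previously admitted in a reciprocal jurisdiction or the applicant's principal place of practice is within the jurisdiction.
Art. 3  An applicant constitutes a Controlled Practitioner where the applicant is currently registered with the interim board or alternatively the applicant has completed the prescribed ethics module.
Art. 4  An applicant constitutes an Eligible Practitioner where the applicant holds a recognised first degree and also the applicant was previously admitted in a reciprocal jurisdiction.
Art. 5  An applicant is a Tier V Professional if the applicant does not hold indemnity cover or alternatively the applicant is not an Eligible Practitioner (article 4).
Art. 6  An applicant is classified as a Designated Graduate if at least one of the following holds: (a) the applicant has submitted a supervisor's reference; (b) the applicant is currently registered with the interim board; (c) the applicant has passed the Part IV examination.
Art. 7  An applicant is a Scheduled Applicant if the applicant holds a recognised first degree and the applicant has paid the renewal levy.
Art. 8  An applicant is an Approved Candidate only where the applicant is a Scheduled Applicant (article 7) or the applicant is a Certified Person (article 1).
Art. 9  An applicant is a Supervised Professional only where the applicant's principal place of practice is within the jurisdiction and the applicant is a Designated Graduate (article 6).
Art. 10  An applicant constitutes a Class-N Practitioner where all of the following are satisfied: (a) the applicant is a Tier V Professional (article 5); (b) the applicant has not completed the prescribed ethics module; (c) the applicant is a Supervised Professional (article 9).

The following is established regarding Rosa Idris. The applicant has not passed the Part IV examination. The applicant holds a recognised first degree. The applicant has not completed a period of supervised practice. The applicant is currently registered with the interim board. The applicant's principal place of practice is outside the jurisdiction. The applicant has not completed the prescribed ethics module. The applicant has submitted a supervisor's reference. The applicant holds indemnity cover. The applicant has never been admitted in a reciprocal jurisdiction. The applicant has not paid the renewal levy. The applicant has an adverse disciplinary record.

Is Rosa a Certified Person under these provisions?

Yes

article 4 — Eligible Practitioner: [the applicant holds a recognised first degree? yes] AND [the applicant was previously admitted in a reciprocal jurisdiction? no] → not satisfied.
article 5 — Tier V Professional: [the applicant does not hold indemnity cover? no] OR [not an Eligible Practitioner (article 4)? yes] → satisfied.
article 6 — Designated Graduate: [the applicant has submitted a supervisor's reference? yes] OR [the applicant is currently registered with the interim board? yes] OR [the applicant has passed the Part IV examination? no] → satisfied.
article 9 — Supervised Professional: [the applicant's principal place of practice is within the jurisdiction? no] AND [Designated Graduate (article 6)? yes] → not satisfied.
article 10 — Class-N Practitioner: [Tier V Professional (article 5)? yes] AND [the applicant has not completed the prescribed ethics module? yes] AND [Supervised Professional (article 9)? no] → not satisfied.
article 1 — Certified Person: [the applicant has an adverse disciplinary record? yes] AND [not a Class-N Practitioner (article 10)? yes] → satisfied.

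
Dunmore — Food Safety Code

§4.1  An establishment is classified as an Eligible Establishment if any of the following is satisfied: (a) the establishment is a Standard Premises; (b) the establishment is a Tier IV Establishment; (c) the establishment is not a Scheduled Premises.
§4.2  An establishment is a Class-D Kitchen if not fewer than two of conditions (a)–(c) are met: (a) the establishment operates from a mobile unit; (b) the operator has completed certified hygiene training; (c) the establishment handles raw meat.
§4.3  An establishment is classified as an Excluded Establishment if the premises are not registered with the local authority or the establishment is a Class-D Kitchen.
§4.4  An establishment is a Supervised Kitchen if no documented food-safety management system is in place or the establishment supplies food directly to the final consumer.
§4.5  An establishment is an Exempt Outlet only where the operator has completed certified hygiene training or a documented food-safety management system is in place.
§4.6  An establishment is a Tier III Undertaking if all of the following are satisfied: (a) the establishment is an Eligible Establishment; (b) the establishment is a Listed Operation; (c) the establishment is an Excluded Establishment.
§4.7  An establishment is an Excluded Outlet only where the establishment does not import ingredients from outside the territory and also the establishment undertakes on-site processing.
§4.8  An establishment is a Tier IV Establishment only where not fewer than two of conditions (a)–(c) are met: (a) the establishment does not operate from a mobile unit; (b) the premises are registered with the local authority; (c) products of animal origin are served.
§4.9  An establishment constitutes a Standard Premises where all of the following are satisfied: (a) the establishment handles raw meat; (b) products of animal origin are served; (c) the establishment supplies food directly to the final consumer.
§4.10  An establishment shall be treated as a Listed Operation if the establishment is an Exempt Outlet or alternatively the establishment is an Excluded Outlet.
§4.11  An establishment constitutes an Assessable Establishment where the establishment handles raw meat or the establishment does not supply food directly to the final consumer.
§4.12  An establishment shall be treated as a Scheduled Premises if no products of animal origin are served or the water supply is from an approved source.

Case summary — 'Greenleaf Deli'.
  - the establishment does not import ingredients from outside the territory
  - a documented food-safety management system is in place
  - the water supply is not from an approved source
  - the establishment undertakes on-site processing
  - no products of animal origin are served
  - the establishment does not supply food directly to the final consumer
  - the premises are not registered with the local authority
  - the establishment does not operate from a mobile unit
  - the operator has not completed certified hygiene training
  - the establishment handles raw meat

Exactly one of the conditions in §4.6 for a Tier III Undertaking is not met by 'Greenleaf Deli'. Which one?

§4.9 — Standard Premises: [the establishment handles raw meat? yes] AND [products of animal origin are served? no] AND [the establishment supplies food directly to the final consumer? no] → not satisfied.
§4.8 — Tier IV Establishment: the establishment does not operate from a mobile unit? yes; the premises are registered with the local authority? no; products of animal origin are served? no — 1 of 3 hold (need ≥2) → not satisfied.
§4.12 — Scheduled Premises: [no products of animal origin are served? yes] OR [the water supply is from an approved source? no] → satisfied.
§4.1 — Eligible Establishment: [Standard Premises (§4.9)? no] OR [Tier IV Establishment (§4.8)? no] OR [not a Scheduled Premises (§4.12)? no] → not satisfied.
§4.5 — Exempt Outlet: [the operator has completed certified hygiene training? no] OR [a documented food-safety management system is in place? yes] → satisfied.
§4.7 — Excluded Outlet: [the establishment does not import ingredients from outside the territory? yes] AND [the establishment undertakes on-site processing? yes] → satisfied.
§4.10 — Listed Operation: [Exempt Outlet (§4.5)? yes] OR [Excluded Outlet (§4.7)? yes] → satisfied.
§4.2 — Class-D Kitchen: the establishment operates from a mobile unit? no; the operator has completed certified hygiene training? no; the establishment handles raw meat? yes — 1 of 3 hold (need ≥2) → not satisfied.
§4.3 — Excluded Establishment: [the premises are not registered with the local authority? yes] OR [Class-D Kitchen (§4.2)? no] → satisfied.
§4.6 — Tier III Undertaking: [Eligible Establishment (§4.1)? no] AND [Listed Operation (§4.10)? yes] AND [Excluded Establishment (§4.3)? yes] → not satisfied.

Eligible Establishment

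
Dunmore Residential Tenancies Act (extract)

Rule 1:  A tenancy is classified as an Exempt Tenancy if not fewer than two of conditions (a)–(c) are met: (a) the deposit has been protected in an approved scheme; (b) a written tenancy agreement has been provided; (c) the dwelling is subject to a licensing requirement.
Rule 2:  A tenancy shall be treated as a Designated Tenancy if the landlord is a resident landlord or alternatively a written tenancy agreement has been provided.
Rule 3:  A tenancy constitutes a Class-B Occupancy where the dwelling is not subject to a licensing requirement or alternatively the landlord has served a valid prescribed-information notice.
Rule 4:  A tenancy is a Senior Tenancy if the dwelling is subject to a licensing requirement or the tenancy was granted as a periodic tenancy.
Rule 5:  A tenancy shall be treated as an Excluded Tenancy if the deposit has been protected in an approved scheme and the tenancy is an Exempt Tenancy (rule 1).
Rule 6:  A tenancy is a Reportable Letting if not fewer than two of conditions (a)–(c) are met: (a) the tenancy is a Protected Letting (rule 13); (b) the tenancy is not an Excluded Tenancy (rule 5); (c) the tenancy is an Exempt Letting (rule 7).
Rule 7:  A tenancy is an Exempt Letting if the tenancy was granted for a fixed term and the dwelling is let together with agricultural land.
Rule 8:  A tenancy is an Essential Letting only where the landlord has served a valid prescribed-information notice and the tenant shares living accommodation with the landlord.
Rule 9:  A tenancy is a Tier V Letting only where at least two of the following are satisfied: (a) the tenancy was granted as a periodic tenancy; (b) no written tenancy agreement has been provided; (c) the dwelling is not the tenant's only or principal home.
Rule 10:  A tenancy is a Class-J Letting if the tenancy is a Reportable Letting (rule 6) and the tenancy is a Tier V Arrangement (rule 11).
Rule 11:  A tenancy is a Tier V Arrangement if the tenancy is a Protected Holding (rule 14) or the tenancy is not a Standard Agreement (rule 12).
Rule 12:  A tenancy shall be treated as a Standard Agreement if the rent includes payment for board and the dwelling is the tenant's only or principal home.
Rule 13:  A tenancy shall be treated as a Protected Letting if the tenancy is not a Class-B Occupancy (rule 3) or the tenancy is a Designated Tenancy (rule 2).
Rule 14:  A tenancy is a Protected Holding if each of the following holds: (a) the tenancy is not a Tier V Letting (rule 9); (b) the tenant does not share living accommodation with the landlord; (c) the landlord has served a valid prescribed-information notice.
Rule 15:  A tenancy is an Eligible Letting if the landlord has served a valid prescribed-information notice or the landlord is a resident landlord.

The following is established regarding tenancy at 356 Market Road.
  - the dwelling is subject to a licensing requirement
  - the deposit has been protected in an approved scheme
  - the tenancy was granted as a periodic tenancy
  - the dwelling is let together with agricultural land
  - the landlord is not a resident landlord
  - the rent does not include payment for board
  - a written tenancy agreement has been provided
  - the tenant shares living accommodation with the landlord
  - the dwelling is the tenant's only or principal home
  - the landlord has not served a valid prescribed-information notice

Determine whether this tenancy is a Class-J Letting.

No

Under rule 3: the dwelling is not subject to a licensing requirement? no; or the landlord has served a valid prescribed-information notice? no. So the tenancy is not a Class-B Occupancy.
Under rule 2: the landlord is a resident landlord? no; or a written tenancy agreement has been provided? yes. So the tenancy is a Designated Tenancy.
Under rule 13: not a Class-B Occupancy (rule 3)? yes; or Designated Tenancy (rule 2)? yes. So the tenancy is a Protected Letting.
Under rule 1: the deposit has been protected in an approved scheme? yes; a written tenancy agreement has been provided? yes; the dwelling is subject to a licensing requirement? yes — 3 of 3 hold (need ≥2) → satisfied.
Under rule 5: the deposit has been protected in an approved scheme? yes; and Exempt Tenancy (rule 1)? yes. So the tenancy is an Excluded Tenancy.
Under rule 7: the tenancy was granted for a fixed term? no; and the dwelling is let together with agricultural land? yes. So the tenancy is not an Exempt Letting.
Under rule 6: Protected Letting (rule 13)? yes; not an Excluded Tenancy (rule 5)? no; Exempt Letting (rule 7)? no — 1 of 3 hold (need ≥2) → not satisfied.
Under rule 9: the tenancy was granted as a periodic tenancy? yes; no written tenancy agreement has been provided? no; the dwelling is not the tenant's only or principal home? no — 1 of 3 hold (need ≥2) → not satisfied.
Under rule 14: not a Tier V Letting (rule 9)? yes; and the tenant does not share living accommodation with the landlord? no; and the landlord has served a valid prescribed-information notice? no. So the tenancy is not a Protected Holding.
Under rule 12: the rent includes payment for board? no; and the dwelling is the tenant's only or principal home? yes. So the tenancy is not a Standard Agreement.
Under rule 11: Protected Holding (rule 14)? no; or not a Standard Agreement (rule 12)? yes. So the tenancy is a Tier V Arrangement.
Under rule 10: Reportable Letting (rule 6)? no; and Tier V Arrangement (rule 11)? yes. So the tenancy is not a Class-J Letting.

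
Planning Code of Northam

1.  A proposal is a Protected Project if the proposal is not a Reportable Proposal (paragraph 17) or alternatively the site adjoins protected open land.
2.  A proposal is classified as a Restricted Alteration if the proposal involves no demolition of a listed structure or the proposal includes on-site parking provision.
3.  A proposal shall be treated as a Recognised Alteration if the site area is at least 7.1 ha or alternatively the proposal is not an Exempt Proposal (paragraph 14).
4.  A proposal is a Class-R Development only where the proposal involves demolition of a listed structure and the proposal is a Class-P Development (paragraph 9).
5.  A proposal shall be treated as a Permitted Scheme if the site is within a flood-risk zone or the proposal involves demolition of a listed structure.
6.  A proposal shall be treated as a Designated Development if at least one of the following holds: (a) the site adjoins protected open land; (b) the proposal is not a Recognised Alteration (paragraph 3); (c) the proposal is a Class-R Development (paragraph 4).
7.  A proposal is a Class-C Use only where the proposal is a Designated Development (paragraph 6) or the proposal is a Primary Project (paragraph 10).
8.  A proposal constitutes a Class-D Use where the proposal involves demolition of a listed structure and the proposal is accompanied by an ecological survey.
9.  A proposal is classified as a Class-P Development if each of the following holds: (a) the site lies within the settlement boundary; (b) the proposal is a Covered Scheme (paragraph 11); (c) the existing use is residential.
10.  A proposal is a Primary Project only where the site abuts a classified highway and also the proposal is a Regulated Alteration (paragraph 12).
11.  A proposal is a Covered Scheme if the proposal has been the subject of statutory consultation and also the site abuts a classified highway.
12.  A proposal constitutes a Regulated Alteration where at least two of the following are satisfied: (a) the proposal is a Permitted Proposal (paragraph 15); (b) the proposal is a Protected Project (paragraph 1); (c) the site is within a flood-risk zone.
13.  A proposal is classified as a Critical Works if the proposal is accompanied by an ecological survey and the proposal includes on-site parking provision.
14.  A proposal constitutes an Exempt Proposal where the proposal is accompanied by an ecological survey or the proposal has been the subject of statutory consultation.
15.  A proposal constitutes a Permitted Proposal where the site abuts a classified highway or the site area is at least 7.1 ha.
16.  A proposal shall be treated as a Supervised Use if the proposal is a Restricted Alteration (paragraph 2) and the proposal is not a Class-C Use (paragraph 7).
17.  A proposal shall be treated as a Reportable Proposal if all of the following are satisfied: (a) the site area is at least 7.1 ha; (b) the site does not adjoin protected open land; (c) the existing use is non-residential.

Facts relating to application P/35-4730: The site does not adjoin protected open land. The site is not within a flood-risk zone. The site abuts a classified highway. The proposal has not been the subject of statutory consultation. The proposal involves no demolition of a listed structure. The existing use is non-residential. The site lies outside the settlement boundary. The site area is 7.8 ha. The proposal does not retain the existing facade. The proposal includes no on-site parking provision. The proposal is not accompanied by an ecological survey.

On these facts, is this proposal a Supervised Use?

Under paragraph 2: the proposal involves no demolition of a listed structure? yes; or the proposal includes on-site parking provision? no. So the proposal is a Restricted Alteration.
Under paragraph 14: the proposal is accompanied by an ecological survey? no; or the proposal has been the subject of statutory consultation? no. So the proposal is not an Exempt Proposal.
Under paragraph 3: site area: 7.8 ha ≥ 7.1 ha? yes; or not an Exempt Proposal (paragraph 14)? yes. So the proposal is a Recognised Alteration.
Under paragraph 11: the proposal has been the subject of statutory consultation? no; and the site abuts a classified highway? yes. So the proposal is not a Covered Scheme.
Under paragraph 9: the site lies within the settlement boundary? no; and Covered Scheme (paragraph 11)? no; and the existing use is residential? no. So the proposal is not a Class-P Development.
Under paragraph 4: the proposal involves demolition of a listed structure? no; and Class-P Development (paragraph 9)? no. So the proposal is not a Class-R Development.
Under paragraph 6: the site adjoins protected open land? no; or not a Recognised Alteration (paragraph 3)? no; or Class-R Development (paragraph 4)? no. So the proposal is not a Designated Development.
Under paragraph 15: the site abuts a classified highway? yes; or site area: 7.8 ha ≥ 7.1 ha? yes. So the proposal is a Permitted Proposal.
Under paragraph 17: site area: 7.8 ha ≥ 7.1 ha? yes; and the site does not adjoin protected open land? yes; and the existing use is non-residential? yes. So the proposal is a Reportable Proposal.
Under paragraph 1: not a Reportable Proposal (paragraph 17)? no; or the site adjoins protected open land? no. So the proposal is not a Protected Project.
Under paragraph 12: Permitted Proposal (paragraph 15)? yes; Protected Project (paragraph 1)? no; the site is within a flood-risk zone? no — 1 of 3 hold (need ≥2) → not satisfied.
Under paragraph 10: the site abuts a classified highway? yes; and Regulated Alteration (paragraph 12)? no. So the proposal is not a Primary Project.
Under paragraph 7: Designated Development (paragraph 6)? no; or Primary Project (paragraph 10)? no. So the proposal is not a Class-C Use.
Under paragraph 16: Restricted Alteration (paragraph 2)? yes; and not a Class-C Use (paragraph 7)? yes. So the proposal is a Supervised Use.

Yes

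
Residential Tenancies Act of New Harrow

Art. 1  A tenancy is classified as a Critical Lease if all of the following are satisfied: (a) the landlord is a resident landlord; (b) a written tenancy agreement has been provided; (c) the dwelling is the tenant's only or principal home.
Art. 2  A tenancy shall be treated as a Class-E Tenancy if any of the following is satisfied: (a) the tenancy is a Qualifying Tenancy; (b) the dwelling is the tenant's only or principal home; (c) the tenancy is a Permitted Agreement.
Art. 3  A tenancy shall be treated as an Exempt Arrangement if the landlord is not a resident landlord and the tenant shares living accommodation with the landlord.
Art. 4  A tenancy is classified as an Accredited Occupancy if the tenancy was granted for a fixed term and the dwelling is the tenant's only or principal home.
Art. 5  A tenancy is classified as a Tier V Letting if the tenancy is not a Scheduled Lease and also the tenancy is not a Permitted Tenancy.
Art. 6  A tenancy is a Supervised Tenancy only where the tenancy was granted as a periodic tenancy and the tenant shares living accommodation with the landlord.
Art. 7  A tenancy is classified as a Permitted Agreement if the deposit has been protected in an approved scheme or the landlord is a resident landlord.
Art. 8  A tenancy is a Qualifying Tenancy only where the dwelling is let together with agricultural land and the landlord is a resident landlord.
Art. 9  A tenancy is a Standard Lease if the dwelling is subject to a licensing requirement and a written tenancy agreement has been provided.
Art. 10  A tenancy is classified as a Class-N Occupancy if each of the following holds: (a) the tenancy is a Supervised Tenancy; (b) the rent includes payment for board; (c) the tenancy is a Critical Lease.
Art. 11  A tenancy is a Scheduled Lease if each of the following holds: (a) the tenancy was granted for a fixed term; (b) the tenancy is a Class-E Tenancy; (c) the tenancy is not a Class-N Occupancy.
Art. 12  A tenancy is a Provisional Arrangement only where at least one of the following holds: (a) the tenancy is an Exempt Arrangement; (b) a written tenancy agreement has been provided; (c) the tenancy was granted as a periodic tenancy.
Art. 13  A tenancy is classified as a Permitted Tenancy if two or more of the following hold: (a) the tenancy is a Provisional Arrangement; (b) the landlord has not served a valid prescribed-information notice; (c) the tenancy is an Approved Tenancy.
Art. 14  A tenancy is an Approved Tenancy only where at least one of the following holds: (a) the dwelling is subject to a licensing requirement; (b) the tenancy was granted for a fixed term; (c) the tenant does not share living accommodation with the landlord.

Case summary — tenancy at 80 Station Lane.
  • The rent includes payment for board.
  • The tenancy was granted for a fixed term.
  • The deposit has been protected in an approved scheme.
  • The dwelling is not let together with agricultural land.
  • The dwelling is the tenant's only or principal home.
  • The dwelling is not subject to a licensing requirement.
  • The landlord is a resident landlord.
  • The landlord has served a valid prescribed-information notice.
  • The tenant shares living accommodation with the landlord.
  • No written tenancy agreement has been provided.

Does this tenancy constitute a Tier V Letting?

No

article 8 — Qualifying Tenancy: [the dwelling is let together with agricultural land? no] AND [the landlord is a resident landlord? yes] → not satisfied.
article 7 — Permitted Agreement: [the deposit has been protected in an approved scheme? yes] OR [the landlord is a resident landlord? yes] → satisfied.
article 2 — Class-E Tenancy: [Qualifying Tenancy (article 8)? no] OR [the dwelling is the tenant's only or principal home? yes] OR [Permitted Agreement (article 7)? yes] → satisfied.
article 6 — Supervised Tenancy: [the tenancy was granted as a periodic tenancy? no] AND [the tenant shares living accommodation with the landlord? yes] → not satisfied.
article 1 — Critical Lease: [the landlord is a resident landlord? yes] AND [a written tenancy agreement has been provided? no] AND [the dwelling is the tenant's only or principal home? yes] → not satisfied.
article 10 — Class-N Occupancy: [Supervised Tenancy (article 6)? no] AND [the rent includes payment for board? yes] AND [Critical Lease (article 1)? no] → not satisfied.
article 11 — Scheduled Lease: [the tenancy was granted for a fixed term? yes] AND [Class-E Tenancy (article 2)? yes] AND [not a Class-N Occupancy (article 10)? yes] → satisfied.
article 3 — Exempt Arrangement: [the landlord is not a resident landlord? no] AND [the tenant shares living accommodation with the landlord? yes] → not satisfied.
article 12 — Provisional Arrangement: [Exempt Arrangement (article 3)? no] OR [a written tenancy agreement has been provided? no] OR [the tenancy was granted as a periodic tenancy? no] → not satisfied.
article 14 — Approved Tenancy: [the dwelling is subject to a licensing requirement? no] OR [the tenancy was granted for a fixed term? yes] OR [the tenant does not share living accommodation with the landlord? no] → satisfied.
article 13 — Permitted Tenancy: Provisional Arrangement (article 12)? no; the landlord has not served a valid prescribed-information notice? no; Approved Tenancy (article 14)? yes — 1 of 3 hold (need ≥2) → not satisfied.
article 5 — Tier V Letting: [not a Scheduled Lease (article 11)? no] AND [not a Permitted Tenancy (article 13)? yes] → not satisfied.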